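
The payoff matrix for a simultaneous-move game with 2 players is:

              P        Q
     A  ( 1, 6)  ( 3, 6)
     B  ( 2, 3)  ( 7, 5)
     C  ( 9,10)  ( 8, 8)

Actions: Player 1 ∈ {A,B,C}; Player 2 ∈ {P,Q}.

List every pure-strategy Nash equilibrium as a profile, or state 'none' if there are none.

(A,P): not NE [P1→C gives 9>1]
(A,Q): not NE [P1→C gives 8>3]
(B,P): not NE [P1→C gives 9>2; P2→Q gives 5>3]
(B,Q): not NE [P1→C gives 8>7]
(C,P): NE
(C,Q): not NE [P2→P gives 10>8]

PSNE = {(C,P)}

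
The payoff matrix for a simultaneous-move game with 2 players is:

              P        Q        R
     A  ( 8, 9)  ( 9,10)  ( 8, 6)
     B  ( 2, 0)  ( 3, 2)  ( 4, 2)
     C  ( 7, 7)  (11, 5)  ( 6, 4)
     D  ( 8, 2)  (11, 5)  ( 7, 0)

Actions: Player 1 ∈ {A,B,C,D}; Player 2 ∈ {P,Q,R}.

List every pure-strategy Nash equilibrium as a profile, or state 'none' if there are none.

(A,P): not NE [P2→Q gives 10>9]
(A,Q): not NE [P1→D gives 11>9]
(A,R): not NE [P2→Q gives 10>6]
(B,P): not NE [P1→D gives 8>2; P2→R gives 2>0]
(B,Q): not NE [P1→D gives 11>3]
(B,R): not NE [P1→A gives 8>4]
(C,P): not NE [P1→D gives 8>7]
(C,Q): not NE [P2→P gives 7>5]
(C,R): not NE [P1→A gives 8>6; P2→P gives 7>4]
(D,P): not NE [P2→Q gives 5>2]
(D,Q): NE
(D,R): not NE [P1→A gives 8>7; P2→Q gives 5>0]

Nash profiles: (D,Q)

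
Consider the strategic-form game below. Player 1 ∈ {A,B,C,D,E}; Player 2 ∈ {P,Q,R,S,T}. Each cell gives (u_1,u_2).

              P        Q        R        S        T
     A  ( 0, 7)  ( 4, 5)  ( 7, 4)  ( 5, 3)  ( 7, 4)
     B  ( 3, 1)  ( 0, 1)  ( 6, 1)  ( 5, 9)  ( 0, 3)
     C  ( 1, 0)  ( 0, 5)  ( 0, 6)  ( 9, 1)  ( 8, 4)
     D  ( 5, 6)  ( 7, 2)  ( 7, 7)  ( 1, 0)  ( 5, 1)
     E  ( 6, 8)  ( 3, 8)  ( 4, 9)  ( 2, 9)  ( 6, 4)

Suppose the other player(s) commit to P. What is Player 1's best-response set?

u_1(A vs P) = 0
u_1(B vs P) = 3
u_1(C vs P) = 1
u_1(D vs P) = 5
u_1(E vs P) = 6
max payoff 6 at {E}

P1 best: {E}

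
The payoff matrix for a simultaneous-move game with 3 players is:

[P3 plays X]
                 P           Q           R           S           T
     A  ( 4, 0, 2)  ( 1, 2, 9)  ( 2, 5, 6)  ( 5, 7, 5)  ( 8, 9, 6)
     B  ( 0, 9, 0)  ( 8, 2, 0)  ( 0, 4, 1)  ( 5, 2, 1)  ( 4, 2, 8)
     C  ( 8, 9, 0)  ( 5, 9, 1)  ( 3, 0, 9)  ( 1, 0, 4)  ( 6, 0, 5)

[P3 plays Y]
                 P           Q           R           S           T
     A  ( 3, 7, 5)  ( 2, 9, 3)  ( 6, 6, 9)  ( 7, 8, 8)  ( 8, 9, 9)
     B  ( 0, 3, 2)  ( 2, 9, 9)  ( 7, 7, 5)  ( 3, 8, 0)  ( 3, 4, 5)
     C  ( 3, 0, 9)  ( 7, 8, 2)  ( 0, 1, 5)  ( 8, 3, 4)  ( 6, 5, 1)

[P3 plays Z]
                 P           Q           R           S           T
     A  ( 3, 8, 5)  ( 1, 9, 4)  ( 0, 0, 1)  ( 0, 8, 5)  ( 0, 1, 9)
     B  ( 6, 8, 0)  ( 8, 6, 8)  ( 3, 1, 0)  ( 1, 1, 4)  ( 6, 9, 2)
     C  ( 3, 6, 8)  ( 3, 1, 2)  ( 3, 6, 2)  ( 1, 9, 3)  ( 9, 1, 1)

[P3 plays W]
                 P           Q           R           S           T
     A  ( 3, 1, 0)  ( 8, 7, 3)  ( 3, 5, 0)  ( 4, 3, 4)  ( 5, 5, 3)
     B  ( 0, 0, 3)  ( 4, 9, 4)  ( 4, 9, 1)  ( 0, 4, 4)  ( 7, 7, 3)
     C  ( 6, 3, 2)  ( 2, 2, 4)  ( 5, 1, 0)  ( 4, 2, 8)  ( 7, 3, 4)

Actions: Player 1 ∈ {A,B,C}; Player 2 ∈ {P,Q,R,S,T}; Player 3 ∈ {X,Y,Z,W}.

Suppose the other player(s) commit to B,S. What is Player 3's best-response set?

u_3(X vs B,S) = 1
u_3(Y vs B,S) = 0
u_3(Z vs B,S) = 4
u_3(W vs B,S) = 4
max payoff 4 at {Z,W}

argmax u_3 = {Z,W}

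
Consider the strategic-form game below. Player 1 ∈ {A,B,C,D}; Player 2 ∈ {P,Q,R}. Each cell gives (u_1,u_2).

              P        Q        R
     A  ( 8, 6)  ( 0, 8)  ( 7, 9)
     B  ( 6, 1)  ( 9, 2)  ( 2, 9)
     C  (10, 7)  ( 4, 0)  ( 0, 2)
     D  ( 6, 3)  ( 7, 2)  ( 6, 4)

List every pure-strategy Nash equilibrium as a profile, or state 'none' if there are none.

PSNE = {(A,R), (C,P)}

(A,P): not NE [P1→C gives 10>8; P2→R gives 9>6]
(A,Q): not NE [P1→B gives 9>0; P2→R gives 9>8]
(A,R): NE
(B,P): not NE [P1→C gives 10>6; P2→R gives 9>1]
(B,Q): not NE [P2→R gives 9>2]
(B,R): not NE [P1→A gives 7>2]
(C,P): NE
(C,Q): not NE [P1→B gives 9>4; P2→P gives 7>0]
(C,R): not NE [P1→A gives 7>0; P2→P gives 7>2]
(D,P): not NE [P1→C gives 10>6; P2→R gives 4>3]
(D,Q): not NE [P1→B gives 9>7; P2→R gives 4>2]
(D,R): not NE [P1→A gives 7>6]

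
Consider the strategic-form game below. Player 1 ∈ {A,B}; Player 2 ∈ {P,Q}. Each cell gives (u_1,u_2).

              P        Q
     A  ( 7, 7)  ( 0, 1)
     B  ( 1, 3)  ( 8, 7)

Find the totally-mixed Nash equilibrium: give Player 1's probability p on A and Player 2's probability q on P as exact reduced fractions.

P1 mixes 2/5 on A; P2 mixes 4/7 on P

P1 indiff ⇒ q·7+(1-q)·0 = q·1+(1-q)·8 ⇒ q(6) = (1-q)(8) ⇒ q = 4/7
P2 indiff ⇒ p·7+(1-p)·3 = p·1+(1-p)·7 ⇒ p(6) = (1-p)(4) ⇒ p = 2/5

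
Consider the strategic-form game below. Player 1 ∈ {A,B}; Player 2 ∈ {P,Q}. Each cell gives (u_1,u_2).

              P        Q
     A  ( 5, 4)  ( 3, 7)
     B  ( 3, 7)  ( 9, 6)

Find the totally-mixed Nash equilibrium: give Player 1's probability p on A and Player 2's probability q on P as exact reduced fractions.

p=1/4, q=3/4

P1 indiff ⇒ q·5+(1-q)·3 = q·3+(1-q)·9 ⇒ q(2) = (1-q)(6) ⇒ q = 3/4
P2 indiff ⇒ p·4+(1-p)·7 = p·7+(1-p)·6 ⇒ p(-3) = (1-p)(-1) ⇒ p = 1/4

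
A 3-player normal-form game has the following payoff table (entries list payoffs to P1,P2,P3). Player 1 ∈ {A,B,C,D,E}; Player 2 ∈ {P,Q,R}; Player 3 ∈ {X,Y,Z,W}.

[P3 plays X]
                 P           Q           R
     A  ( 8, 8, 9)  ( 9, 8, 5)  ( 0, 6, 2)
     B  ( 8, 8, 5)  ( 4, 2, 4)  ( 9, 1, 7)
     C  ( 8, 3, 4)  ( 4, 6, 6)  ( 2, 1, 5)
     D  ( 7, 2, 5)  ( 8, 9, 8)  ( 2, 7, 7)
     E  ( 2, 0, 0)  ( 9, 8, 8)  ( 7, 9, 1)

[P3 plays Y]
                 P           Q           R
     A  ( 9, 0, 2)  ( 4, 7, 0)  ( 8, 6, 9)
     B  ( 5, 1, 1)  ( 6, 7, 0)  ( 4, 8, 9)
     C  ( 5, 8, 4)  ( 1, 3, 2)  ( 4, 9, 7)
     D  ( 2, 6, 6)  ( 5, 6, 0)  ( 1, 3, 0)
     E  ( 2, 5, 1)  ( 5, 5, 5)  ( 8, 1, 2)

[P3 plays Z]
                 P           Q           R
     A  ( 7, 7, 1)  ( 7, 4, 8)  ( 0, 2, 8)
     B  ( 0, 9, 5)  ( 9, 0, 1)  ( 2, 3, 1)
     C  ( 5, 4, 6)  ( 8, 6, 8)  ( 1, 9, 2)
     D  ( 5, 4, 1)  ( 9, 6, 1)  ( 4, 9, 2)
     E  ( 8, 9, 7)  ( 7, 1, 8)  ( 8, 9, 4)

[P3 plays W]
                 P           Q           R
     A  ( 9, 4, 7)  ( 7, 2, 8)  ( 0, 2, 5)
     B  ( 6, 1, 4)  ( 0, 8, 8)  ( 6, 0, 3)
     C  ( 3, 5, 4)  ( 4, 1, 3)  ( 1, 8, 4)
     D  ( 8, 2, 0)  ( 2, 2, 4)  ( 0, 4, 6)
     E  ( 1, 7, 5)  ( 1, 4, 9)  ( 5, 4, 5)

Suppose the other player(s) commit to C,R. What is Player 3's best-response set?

u_3(X vs C,R) = 5
u_3(Y vs C,R) = 7
u_3(Z vs C,R) = 2
u_3(W vs C,R) = 4
max payoff 7 at {Y}

P3 best: {Y}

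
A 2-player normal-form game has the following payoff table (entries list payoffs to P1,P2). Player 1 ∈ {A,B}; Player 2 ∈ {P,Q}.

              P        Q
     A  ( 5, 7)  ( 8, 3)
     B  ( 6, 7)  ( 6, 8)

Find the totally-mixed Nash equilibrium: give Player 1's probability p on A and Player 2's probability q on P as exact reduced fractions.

P1 mixes 1/5 on A; P2 mixes 2/3 on P

P1 indiff ⇒ q·5+(1-q)·8 = q·6+(1-q)·6 ⇒ q(-1) = (1-q)(-2) ⇒ q = 2/3
P2 indiff ⇒ p·7+(1-p)·7 = p·3+(1-p)·8 ⇒ p(4) = (1-p)(1) ⇒ p = 1/5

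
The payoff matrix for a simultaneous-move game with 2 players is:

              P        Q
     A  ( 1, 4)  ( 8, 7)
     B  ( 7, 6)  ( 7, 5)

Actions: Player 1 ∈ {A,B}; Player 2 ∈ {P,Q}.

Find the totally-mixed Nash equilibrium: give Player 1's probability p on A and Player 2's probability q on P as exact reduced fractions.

P1 indiff ⇒ q·1+(1-q)·8 = q·7+(1-q)·7 ⇒ q(-6) = (1-q)(-1) ⇒ q = 1/7
P2 indiff ⇒ p·4+(1-p)·6 = p·7+(1-p)·5 ⇒ p(-3) = (1-p)(-1) ⇒ p = 1/4

(p,q) = (1/4, 1/7)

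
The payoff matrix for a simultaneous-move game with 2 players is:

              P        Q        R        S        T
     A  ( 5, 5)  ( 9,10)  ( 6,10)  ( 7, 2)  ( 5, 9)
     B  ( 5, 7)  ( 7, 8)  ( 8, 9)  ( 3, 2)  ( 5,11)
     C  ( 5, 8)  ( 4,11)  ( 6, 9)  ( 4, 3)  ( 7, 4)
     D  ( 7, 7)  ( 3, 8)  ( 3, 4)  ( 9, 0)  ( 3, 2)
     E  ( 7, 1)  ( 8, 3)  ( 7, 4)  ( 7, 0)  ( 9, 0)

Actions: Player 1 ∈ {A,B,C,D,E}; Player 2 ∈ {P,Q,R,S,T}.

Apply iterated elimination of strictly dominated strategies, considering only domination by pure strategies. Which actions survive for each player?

Remaining: P1:{A,B,E} P2:{Q,R,T}

P1 drop C (E beats it: P:7>5 Q:8>4 R:7>6 S:7>4 T:9>7)
P2 drop P (Q beats it: A:10>5 B:8>7 D:8>7 E:3>1)
P2 drop S (Q beats it: A:10>2 B:8>2 D:8>0 E:3>0)
P1 drop D (A beats it: Q:9>3 R:6>3 T:5>3)
P1→{A,B,E} P2→{Q,R,T}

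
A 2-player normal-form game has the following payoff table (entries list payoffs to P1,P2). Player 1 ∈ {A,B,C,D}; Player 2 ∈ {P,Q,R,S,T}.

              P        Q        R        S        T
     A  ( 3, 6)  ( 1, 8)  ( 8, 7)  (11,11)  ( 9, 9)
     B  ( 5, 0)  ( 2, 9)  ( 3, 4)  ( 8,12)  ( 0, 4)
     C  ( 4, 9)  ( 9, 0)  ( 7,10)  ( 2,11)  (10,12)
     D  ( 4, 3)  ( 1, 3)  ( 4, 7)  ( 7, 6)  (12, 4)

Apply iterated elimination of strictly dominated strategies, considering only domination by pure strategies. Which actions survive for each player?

Remaining: P1:{A,C,D} P2:{R,S,T}

P2 drop P (R beats it: A:7>6 B:4>0 C:10>9 D:7>3)
P2 drop Q (S beats it: A:11>8 B:12>9 C:11>0 D:6>3)
P1 drop B (A beats it: R:8>3 S:11>8 T:9>0)
P1→{A,C,D} P2→{R,S,T}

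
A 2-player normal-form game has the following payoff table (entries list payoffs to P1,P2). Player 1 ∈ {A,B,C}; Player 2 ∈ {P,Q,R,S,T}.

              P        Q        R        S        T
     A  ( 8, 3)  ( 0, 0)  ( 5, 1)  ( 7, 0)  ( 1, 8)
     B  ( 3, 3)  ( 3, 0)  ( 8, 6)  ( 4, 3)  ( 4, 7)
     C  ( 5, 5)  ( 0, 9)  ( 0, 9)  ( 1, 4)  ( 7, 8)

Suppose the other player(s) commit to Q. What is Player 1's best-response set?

BR_1 = {B}

u_1(A vs Q) = 0
u_1(B vs Q) = 3
u_1(C vs Q) = 0
max payoff 3 at {B}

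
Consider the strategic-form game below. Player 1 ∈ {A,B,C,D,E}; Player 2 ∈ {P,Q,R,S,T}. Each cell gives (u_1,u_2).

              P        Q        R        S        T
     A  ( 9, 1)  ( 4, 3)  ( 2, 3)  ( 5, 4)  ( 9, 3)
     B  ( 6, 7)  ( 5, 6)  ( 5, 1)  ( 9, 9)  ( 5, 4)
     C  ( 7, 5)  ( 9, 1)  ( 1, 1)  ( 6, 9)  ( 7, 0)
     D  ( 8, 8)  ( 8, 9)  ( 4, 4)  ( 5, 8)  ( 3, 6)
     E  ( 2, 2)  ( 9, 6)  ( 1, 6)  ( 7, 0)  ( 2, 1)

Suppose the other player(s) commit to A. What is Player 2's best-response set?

argmax u_2 = {S}

u_2(P vs A) = 1
u_2(Q vs A) = 3
u_2(R vs A) = 3
u_2(S vs A) = 4
u_2(T vs A) = 3
max payoff 4 at {S}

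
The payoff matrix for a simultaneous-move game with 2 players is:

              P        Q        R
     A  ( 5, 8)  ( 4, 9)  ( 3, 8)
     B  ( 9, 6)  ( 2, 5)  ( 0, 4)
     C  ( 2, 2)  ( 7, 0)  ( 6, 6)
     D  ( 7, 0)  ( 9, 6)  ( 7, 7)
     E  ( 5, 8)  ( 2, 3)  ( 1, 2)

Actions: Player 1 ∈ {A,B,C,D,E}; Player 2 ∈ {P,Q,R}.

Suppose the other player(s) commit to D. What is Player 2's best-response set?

P2 best: {R}

u_2(P vs D) = 0
u_2(Q vs D) = 6
u_2(R vs D) = 7
max payoff 7 at {R}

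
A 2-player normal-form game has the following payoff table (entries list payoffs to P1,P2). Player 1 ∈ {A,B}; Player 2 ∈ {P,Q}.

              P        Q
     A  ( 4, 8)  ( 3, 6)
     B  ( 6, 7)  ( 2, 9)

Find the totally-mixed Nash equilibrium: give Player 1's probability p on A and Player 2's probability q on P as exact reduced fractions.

P1 indiff ⇒ q·4+(1-q)·3 = q·6+(1-q)·2 ⇒ q(-2) = (1-q)(-1) ⇒ q = 1/3
P2 indiff ⇒ p·8+(1-p)·7 = p·6+(1-p)·9 ⇒ p(2) = (1-p)(2) ⇒ p = 1/2

(p,q) = (1/2, 1/3)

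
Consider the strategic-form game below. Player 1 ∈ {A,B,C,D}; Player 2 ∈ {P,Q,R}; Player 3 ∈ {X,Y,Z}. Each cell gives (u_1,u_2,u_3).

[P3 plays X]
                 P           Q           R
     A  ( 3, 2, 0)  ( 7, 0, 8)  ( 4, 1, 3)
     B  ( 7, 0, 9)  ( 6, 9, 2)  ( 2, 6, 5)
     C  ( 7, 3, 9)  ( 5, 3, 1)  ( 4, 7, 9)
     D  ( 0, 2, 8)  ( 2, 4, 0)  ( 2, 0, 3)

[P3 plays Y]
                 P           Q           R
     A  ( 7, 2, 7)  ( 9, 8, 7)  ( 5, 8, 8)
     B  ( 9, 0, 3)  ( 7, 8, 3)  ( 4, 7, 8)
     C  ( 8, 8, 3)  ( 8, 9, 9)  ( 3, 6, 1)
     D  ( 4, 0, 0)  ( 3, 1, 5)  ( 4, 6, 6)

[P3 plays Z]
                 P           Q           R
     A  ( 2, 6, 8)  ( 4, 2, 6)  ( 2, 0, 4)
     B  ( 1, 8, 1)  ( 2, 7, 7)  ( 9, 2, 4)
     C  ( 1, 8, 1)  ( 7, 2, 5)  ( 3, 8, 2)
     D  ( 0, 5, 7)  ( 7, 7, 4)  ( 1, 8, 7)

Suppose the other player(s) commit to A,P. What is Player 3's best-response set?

BR_3 = {Z}

u_3(X vs A,P) = 0
u_3(Y vs A,P) = 7
u_3(Z vs A,P) = 8
max payoff 8 at {Z}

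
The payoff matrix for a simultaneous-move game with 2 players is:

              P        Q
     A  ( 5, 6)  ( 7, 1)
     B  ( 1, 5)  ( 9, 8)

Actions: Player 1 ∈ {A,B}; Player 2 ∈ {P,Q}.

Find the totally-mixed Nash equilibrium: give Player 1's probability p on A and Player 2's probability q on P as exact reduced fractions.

P1 indiff ⇒ q·5+(1-q)·7 = q·1+(1-q)·9 ⇒ q(4) = (1-q)(2) ⇒ q = 1/3
P2 indiff ⇒ p·6+(1-p)·5 = p·1+(1-p)·8 ⇒ p(5) = (1-p)(3) ⇒ p = 3/8

p=3/8, q=1/3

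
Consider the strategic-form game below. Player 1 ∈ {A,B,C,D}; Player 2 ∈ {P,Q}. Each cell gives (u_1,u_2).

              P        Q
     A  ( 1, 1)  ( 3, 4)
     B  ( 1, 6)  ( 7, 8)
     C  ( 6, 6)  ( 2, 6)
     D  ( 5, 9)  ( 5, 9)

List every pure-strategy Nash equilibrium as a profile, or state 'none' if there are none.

(A,P): not NE [P1→C gives 6>1; P2→Q gives 4>1]
(A,Q): not NE [P1→B gives 7>3]
(B,P): not NE [P1→C gives 6>1; P2→Q gives 8>6]
(B,Q): NE
(C,P): NE
(C,Q): not NE [P1→B gives 7>2]
(D,P): not NE [P1→C gives 6>5]
(D,Q): not NE [P1→B gives 7>5]

PSNE = {(B,Q), (C,P)}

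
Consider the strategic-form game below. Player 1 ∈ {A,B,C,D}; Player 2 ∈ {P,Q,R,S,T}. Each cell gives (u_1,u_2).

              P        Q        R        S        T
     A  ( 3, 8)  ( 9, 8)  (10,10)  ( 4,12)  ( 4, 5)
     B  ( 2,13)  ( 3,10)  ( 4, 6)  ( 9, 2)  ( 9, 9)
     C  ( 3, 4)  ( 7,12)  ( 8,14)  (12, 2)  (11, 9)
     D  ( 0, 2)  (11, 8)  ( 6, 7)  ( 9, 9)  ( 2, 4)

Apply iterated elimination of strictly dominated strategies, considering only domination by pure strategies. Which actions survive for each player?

Survivors P1:{A,C,D} P2:{Q,R,S}

P1 drop B (C beats it: P:3>2 Q:7>3 R:8>4 S:12>9 T:11>9)
P2 drop P (R beats it: A:10>8 C:14>4 D:7>2)
P2 drop T (Q beats it: A:8>5 C:12>9 D:8>4)
P1→{A,C,D} P2→{Q,R,S}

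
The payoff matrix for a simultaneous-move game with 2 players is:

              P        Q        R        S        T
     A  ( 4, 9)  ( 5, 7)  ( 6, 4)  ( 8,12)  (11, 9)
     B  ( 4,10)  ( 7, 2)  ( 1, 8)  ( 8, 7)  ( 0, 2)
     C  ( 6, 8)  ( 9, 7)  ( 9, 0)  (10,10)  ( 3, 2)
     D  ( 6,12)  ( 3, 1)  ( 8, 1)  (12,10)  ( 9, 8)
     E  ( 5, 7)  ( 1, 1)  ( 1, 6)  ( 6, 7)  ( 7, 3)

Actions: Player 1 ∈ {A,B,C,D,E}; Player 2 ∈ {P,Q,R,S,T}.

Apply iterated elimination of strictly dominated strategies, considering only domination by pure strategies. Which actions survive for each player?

P1 drop B (C beats it: P:6>4 Q:9>7 R:9>1 S:10>8 T:3>0)
P1 drop E (D beats it: P:6>5 Q:3>1 R:8>1 S:12>6 T:9>7)
P2 drop Q (P beats it: A:9>7 C:8>7 D:12>1)
P2 drop R (P beats it: A:9>4 C:8>0 D:12>1)
P2 drop T (S beats it: A:12>9 C:10>2 D:10>8)
P1 drop A (C beats it: P:6>4 S:10>8)
P1→{C,D} P2→{P,S}

Survivors P1:{C,D} P2:{P,S}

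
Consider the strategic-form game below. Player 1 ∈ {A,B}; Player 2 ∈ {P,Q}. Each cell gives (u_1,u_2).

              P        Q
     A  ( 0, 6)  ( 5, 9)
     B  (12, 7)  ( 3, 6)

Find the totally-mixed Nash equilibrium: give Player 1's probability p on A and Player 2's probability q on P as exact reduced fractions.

P1 indiff ⇒ q·0+(1-q)·5 = q·12+(1-q)·3 ⇒ q(-12) = (1-q)(-2) ⇒ q = 1/7
P2 indiff ⇒ p·6+(1-p)·7 = p·9+(1-p)·6 ⇒ p(-3) = (1-p)(-1) ⇒ p = 1/4

P1 mixes 1/4 on A; P2 mixes 1/7 on P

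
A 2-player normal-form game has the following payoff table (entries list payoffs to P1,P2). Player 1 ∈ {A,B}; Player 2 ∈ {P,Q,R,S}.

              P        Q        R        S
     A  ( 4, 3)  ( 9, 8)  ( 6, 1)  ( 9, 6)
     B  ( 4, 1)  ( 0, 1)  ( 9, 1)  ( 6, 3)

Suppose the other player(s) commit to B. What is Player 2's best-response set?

u_2(P vs B) = 1
u_2(Q vs B) = 1
u_2(R vs B) = 1
u_2(S vs B) = 3
max payoff 3 at {S}

P2 best: {S}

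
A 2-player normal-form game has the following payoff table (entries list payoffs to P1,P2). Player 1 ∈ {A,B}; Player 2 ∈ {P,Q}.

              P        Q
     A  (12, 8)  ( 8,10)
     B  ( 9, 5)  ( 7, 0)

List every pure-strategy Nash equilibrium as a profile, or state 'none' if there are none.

Nash profiles: (A,Q)

(A,P): not NE [P2→Q gives 10>8]
(A,Q): NE
(B,P): not NE [P1→A gives 12>9]
(B,Q): not NE [P1→A gives 8>7; P2→P gives 5>0]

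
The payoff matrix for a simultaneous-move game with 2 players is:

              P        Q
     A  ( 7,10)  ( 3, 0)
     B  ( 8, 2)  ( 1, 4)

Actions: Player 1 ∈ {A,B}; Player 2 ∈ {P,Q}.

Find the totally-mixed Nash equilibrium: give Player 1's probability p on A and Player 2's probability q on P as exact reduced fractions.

(p,q) = (1/6, 2/3)

P1 indiff ⇒ q·7+(1-q)·3 = q·8+(1-q)·1 ⇒ q(-1) = (1-q)(-2) ⇒ q = 2/3
P2 indiff ⇒ p·10+(1-p)·2 = p·0+(1-p)·4 ⇒ p(10) = (1-p)(2) ⇒ p = 1/6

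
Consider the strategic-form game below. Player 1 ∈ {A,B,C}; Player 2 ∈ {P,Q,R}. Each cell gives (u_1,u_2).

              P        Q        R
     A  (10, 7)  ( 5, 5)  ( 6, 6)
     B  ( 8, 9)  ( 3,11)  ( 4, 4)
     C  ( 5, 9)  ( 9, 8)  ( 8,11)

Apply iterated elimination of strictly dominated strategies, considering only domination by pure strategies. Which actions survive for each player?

IESDS → P1:{A,C} P2:{P,R}

P1 drop B (A beats it: P:10>8 Q:5>3 R:6>4)
P2 drop Q (P beats it: A:7>5 C:9>8)
P1→{A,C} P2→{P,R}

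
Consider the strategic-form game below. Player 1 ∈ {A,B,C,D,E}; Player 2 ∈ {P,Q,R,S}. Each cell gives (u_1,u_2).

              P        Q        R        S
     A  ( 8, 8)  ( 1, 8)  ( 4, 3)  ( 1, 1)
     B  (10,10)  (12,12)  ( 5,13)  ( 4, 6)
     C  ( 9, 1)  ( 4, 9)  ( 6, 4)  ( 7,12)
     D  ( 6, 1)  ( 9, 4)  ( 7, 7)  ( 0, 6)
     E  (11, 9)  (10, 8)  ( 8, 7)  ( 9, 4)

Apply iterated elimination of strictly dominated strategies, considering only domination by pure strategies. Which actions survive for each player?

Survivors P1:{B,E} P2:{P,Q,R}

P1 drop A (B beats it: P:10>8 Q:12>1 R:5>4 S:4>1)
P1 drop C (E beats it: P:11>9 Q:10>4 R:8>6 S:9>7)
P1 drop D (E beats it: P:11>6 Q:10>9 R:8>7 S:9>0)
P2 drop S (P beats it: B:10>6 E:9>4)
P1→{B,E} P2→{P,Q,R}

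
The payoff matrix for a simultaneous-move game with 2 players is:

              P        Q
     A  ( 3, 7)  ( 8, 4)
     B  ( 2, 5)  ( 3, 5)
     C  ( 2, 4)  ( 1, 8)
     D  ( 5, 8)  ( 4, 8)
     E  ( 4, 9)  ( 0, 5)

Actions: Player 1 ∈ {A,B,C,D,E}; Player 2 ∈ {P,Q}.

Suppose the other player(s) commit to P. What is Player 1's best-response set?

argmax u_1 = {D}

u_1(A vs P) = 3
u_1(B vs P) = 2
u_1(C vs P) = 2
u_1(D vs P) = 5
u_1(E vs P) = 4
max payoff 5 at {D}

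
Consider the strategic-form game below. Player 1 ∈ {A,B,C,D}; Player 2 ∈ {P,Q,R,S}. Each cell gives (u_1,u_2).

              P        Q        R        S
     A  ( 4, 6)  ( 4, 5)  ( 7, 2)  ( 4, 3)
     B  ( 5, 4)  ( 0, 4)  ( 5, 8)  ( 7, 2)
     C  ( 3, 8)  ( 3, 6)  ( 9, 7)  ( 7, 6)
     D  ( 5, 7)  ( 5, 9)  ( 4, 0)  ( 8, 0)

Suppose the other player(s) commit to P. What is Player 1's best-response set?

u_1(A vs P) = 4
u_1(B vs P) = 5
u_1(C vs P) = 3
u_1(D vs P) = 5
max payoff 5 at {B,D}

P1 best: {B,D}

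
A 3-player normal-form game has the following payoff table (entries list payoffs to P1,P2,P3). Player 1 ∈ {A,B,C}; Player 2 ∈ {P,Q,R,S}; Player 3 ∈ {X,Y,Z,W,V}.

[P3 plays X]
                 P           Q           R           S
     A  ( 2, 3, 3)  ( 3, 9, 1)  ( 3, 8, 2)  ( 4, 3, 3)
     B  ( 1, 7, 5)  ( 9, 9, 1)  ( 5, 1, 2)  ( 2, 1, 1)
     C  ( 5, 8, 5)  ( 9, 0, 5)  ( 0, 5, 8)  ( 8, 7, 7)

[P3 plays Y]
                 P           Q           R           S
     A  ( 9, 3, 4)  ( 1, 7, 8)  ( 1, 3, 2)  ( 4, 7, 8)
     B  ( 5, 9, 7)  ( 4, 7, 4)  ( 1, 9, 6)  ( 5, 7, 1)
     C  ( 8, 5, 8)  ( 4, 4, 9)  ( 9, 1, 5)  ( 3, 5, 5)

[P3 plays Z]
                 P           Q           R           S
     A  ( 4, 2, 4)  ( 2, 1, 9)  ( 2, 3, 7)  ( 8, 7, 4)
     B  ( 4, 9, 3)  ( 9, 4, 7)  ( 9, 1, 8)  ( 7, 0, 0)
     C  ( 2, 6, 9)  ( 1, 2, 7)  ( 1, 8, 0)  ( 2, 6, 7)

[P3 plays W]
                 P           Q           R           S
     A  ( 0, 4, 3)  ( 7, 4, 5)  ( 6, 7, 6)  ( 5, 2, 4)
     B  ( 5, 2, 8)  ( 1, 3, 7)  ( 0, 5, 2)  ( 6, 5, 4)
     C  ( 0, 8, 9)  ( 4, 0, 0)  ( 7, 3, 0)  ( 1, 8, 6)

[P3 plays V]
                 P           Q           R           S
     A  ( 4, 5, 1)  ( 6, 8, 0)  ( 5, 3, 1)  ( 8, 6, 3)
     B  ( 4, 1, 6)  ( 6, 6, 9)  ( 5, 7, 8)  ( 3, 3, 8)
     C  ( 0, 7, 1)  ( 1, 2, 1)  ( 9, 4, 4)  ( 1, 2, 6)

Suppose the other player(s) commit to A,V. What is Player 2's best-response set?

BR_2 = {Q}

u_2(P vs A,V) = 5
u_2(Q vs A,V) = 8
u_2(R vs A,V) = 3
u_2(S vs A,V) = 6
max payoff 8 at {Q}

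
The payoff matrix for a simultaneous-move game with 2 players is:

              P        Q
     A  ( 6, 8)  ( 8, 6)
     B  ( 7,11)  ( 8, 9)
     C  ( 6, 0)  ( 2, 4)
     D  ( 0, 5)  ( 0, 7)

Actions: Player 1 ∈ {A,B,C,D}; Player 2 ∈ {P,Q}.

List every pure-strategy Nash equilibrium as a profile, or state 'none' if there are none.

(A,P): not NE [P1→B gives 7>6]
(A,Q): not NE [P2→P gives 8>6]
(B,P): NE
(B,Q): not NE [P2→P gives 11>9]
(C,P): not NE [P1→B gives 7>6; P2→Q gives 4>0]
(C,Q): not NE [P1→B gives 8>2]
(D,P): not NE [P1→B gives 7>0; P2→Q gives 7>5]
(D,Q): not NE [P1→B gives 8>0]

Nash profiles: (B,P)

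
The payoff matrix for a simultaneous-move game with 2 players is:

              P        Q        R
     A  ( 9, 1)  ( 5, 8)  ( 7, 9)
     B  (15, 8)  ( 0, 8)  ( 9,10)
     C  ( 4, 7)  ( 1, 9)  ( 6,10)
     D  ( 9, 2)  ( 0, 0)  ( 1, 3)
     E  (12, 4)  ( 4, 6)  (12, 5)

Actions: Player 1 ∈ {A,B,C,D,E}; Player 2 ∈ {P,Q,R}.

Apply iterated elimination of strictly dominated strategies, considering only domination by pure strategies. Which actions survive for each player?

Survivors P1:{A,E} P2:{Q,R}

P1 drop C (A beats it: P:9>4 Q:5>1 R:7>6)
P1 drop D (E beats it: P:12>9 Q:4>0 R:12>1)
P2 drop P (R beats it: A:9>1 B:10>8 E:5>4)
P1 drop B (E beats it: Q:4>0 R:12>9)
P1→{A,E} P2→{Q,R}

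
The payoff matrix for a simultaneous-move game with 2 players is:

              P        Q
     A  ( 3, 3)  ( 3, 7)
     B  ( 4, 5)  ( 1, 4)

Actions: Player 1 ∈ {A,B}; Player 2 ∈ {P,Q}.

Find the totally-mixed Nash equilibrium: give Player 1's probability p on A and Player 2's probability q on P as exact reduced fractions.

(p,q) = (1/5, 2/3)

P1 indiff ⇒ q·3+(1-q)·3 = q·4+(1-q)·1 ⇒ q(-1) = (1-q)(-2) ⇒ q = 2/3
P2 indiff ⇒ p·3+(1-p)·5 = p·7+(1-p)·4 ⇒ p(-4) = (1-p)(-1) ⇒ p = 1/5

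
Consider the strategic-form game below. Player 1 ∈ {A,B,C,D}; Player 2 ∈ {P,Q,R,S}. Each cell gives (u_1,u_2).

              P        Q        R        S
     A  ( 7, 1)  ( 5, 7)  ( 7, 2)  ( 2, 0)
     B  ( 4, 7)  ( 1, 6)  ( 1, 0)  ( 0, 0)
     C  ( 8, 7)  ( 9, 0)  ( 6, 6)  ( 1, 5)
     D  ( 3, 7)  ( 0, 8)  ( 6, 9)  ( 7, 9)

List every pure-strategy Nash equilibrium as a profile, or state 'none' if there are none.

PSNE = {(C,P), (D,S)}

(A,P): not NE [P1→C gives 8>7; P2→Q gives 7>1]
(A,Q): not NE [P1→C gives 9>5]
(A,R): not NE [P2→Q gives 7>2]
(A,S): not NE [P1→D gives 7>2; P2→Q gives 7>0]
(B,P): not NE [P1→C gives 8>4]
(B,Q): not NE [P1→C gives 9>1; P2→P gives 7>6]
(B,R): not NE [P1→A gives 7>1; P2→P gives 7>0]
(B,S): not NE [P1→D gives 7>0; P2→P gives 7>0]
(C,P): NE
(C,Q): not NE [P2→P gives 7>0]
(C,R): not NE [P1→A gives 7>6; P2→P gives 7>6]
(C,S): not NE [P1→D gives 7>1; P2→P gives 7>5]
(D,P): not NE [P1→C gives 8>3; P2→S gives 9>7]
(D,Q): not NE [P1→C gives 9>0; P2→S gives 9>8]
(D,R): not NE [P1→A gives 7>6]
(D,S): NE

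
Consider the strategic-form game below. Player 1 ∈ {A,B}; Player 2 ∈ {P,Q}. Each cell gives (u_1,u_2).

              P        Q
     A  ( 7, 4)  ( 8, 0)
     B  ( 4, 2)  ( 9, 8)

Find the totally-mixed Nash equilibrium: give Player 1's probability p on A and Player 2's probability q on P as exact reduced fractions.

P1 indiff ⇒ q·7+(1-q)·8 = q·4+(1-q)·9 ⇒ q(3) = (1-q)(1) ⇒ q = 1/4
P2 indiff ⇒ p·4+(1-p)·2 = p·0+(1-p)·8 ⇒ p(4) = (1-p)(6) ⇒ p = 3/5

(p,q) = (3/5, 1/4)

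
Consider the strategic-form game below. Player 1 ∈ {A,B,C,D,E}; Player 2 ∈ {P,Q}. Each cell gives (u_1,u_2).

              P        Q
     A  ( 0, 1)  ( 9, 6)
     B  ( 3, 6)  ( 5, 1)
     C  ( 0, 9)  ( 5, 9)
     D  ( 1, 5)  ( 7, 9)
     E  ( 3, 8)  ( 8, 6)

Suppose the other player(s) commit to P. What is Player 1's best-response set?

BR_1 = {B,E}

u_1(A vs P) = 0
u_1(B vs P) = 3
u_1(C vs P) = 0
u_1(D vs P) = 1
u_1(E vs P) = 3
max payoff 3 at {B,E}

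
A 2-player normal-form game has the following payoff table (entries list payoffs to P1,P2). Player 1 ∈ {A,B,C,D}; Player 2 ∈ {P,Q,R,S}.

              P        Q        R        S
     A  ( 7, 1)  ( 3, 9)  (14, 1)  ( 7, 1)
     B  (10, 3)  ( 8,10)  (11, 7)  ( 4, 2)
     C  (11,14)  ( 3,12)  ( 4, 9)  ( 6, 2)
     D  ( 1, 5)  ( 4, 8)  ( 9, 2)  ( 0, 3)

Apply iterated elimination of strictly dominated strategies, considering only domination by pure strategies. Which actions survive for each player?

Remaining: P1:{B,C} P2:{P,Q}

P1 drop D (B beats it: P:10>1 Q:8>4 R:11>9 S:4>0)
P2 drop R (Q beats it: A:9>1 B:10>7 C:12>9)
P2 drop S (Q beats it: A:9>1 B:10>2 C:12>2)
P1 drop A (B beats it: P:10>7 Q:8>3)
P1→{B,C} P2→{P,Q}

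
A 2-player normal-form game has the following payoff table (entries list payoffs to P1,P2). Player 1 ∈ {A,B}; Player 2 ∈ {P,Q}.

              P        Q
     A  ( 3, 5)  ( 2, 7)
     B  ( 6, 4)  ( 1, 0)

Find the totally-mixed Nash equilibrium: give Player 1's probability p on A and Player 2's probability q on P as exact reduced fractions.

p=2/3, q=1/4

P1 indiff ⇒ q·3+(1-q)·2 = q·6+(1-q)·1 ⇒ q(-3) = (1-q)(-1) ⇒ q = 1/4
P2 indiff ⇒ p·5+(1-p)·4 = p·7+(1-p)·0 ⇒ p(-2) = (1-p)(-4) ⇒ p = 2/3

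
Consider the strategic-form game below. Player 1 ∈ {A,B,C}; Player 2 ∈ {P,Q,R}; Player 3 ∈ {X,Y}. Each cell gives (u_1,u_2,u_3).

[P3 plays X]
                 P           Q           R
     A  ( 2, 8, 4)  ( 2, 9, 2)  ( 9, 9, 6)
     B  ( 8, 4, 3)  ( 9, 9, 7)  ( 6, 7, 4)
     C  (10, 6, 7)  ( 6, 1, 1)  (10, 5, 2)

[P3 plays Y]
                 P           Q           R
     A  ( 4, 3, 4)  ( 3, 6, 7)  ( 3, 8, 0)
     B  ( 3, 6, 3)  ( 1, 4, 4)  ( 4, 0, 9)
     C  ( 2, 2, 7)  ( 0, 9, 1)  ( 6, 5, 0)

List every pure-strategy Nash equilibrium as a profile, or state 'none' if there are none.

(A,P,X): not NE [P1→C gives 10>2; P2→R gives 9>8]
(A,P,Y): not NE [P2→R gives 8>3]
(A,Q,X): not NE [P1→B gives 9>2; P3→Y gives 7>2]
(A,Q,Y): not NE [P2→R gives 8>6]
(A,R,X): not NE [P1→C gives 10>9]
(A,R,Y): not NE [P1→C gives 6>3; P3→X gives 6>0]
(B,P,X): not NE [P1→C gives 10>8; P2→Q gives 9>4]
(B,P,Y): not NE [P1→A gives 4>3]
(B,Q,X): NE
(B,Q,Y): not NE [P1→A gives 3>1; P2→P gives 6>4; P3→X gives 7>4]
(B,R,X): not NE [P1→C gives 10>6; P2→Q gives 9>7; P3→Y gives 9>4]
(B,R,Y): not NE [P1→C gives 6>4; P2→P gives 6>0]
(C,P,X): NE
(C,P,Y): not NE [P1→A gives 4>2; P2→Q gives 9>2]
(C,Q,X): not NE [P1→B gives 9>6; P2→P gives 6>1]
(C,Q,Y): not NE [P1→A gives 3>0]
(C,R,X): not NE [P2→P gives 6>5]
(C,R,Y): not NE [P2→Q gives 9>5; P3→X gives 2>0]

PSNE = {(B,Q,X), (C,P,X)}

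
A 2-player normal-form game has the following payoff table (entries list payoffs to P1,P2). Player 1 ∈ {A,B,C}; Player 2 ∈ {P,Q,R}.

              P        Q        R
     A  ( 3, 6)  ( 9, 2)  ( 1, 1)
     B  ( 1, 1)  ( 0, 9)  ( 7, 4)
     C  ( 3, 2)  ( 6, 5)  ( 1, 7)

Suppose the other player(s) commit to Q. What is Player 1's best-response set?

argmax u_1 = {A}

u_1(A vs Q) = 9
u_1(B vs Q) = 0
u_1(C vs Q) = 6
max payoff 9 at {A}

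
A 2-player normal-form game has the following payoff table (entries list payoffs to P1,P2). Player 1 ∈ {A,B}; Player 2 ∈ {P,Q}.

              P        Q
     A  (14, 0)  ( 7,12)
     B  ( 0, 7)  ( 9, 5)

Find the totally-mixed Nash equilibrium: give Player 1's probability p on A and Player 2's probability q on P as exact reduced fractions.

P1 indiff ⇒ q·14+(1-q)·7 = q·0+(1-q)·9 ⇒ q(14) = (1-q)(2) ⇒ q = 1/8
P2 indiff ⇒ p·0+(1-p)·7 = p·12+(1-p)·5 ⇒ p(-12) = (1-p)(-2) ⇒ p = 1/7

(p,q) = (1/7, 1/8)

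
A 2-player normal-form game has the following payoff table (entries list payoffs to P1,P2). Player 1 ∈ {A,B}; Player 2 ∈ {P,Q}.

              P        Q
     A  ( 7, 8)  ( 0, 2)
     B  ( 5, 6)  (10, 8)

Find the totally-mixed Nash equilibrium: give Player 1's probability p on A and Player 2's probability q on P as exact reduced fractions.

P1 indiff ⇒ q·7+(1-q)·0 = q·5+(1-q)·10 ⇒ q(2) = (1-q)(10) ⇒ q = 5/6
P2 indiff ⇒ p·8+(1-p)·6 = p·2+(1-p)·8 ⇒ p(6) = (1-p)(2) ⇒ p = 1/4

P1 mixes 1/4 on A; P2 mixes 5/6 on P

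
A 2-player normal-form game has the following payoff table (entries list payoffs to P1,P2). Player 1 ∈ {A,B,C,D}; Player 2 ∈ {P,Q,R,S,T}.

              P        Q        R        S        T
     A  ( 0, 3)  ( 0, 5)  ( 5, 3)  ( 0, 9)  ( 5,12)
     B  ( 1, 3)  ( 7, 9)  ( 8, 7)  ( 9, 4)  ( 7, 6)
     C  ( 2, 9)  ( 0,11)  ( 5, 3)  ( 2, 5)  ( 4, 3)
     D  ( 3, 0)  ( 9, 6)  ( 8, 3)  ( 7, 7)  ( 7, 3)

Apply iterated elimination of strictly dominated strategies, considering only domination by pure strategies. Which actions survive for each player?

IESDS → P1:{B,D} P2:{Q,S}

P1 drop A (B beats it: P:1>0 Q:7>0 R:8>5 S:9>0 T:7>5)
P1 drop C (D beats it: P:3>2 Q:9>0 R:8>5 S:7>2 T:7>4)
P2 drop P (Q beats it: B:9>3 D:6>0)
P2 drop R (Q beats it: B:9>7 D:6>3)
P2 drop T (Q beats it: B:9>6 D:6>3)
P1→{B,D} P2→{Q,S}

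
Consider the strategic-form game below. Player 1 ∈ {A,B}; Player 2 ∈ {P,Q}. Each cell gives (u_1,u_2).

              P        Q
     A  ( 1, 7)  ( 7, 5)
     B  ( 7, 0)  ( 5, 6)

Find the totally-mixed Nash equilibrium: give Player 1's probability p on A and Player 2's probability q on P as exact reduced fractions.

p=3/4, q=1/4

P1 indiff ⇒ q·1+(1-q)·7 = q·7+(1-q)·5 ⇒ q(-6) = (1-q)(-2) ⇒ q = 1/4
P2 indiff ⇒ p·7+(1-p)·0 = p·5+(1-p)·6 ⇒ p(2) = (1-p)(6) ⇒ p = 3/4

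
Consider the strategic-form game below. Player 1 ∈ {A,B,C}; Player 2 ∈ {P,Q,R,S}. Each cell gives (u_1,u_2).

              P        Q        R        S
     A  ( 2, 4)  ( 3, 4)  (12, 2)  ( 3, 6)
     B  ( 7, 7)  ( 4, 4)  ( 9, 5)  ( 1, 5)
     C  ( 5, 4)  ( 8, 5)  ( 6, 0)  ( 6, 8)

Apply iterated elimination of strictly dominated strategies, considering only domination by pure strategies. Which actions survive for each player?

Survivors P1:{B,C} P2:{P,S}

P2 drop Q (S beats it: A:6>4 B:5>4 C:8>5)
P2 drop R (P beats it: A:4>2 B:7>5 C:4>0)
P1 drop A (C beats it: P:5>2 S:6>3)
P1→{B,C} P2→{P,S}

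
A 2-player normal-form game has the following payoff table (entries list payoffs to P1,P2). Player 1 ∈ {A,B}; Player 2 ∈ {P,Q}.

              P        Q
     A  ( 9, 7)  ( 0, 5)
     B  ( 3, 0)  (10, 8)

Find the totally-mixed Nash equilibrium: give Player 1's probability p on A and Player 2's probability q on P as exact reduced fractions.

P1 indiff ⇒ q·9+(1-q)·0 = q·3+(1-q)·10 ⇒ q(6) = (1-q)(10) ⇒ q = 5/8
P2 indiff ⇒ p·7+(1-p)·0 = p·5+(1-p)·8 ⇒ p(2) = (1-p)(8) ⇒ p = 4/5

p=4/5, q=5/8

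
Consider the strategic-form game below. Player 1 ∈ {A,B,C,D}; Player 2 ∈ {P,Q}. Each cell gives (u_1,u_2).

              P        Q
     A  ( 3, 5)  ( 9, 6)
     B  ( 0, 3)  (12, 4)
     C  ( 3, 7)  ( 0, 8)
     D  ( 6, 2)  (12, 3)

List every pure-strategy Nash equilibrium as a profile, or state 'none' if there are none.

(A,P): not NE [P1→D gives 6>3; P2→Q gives 6>5]
(A,Q): not NE [P1→D gives 12>9]
(B,P): not NE [P1→D gives 6>0; P2→Q gives 4>3]
(B,Q): NE
(C,P): not NE [P1→D gives 6>3; P2→Q gives 8>7]
(C,Q): not NE [P1→D gives 12>0]
(D,P): not NE [P2→Q gives 3>2]
(D,Q): NE

PSNE = {(B,Q), (D,Q)}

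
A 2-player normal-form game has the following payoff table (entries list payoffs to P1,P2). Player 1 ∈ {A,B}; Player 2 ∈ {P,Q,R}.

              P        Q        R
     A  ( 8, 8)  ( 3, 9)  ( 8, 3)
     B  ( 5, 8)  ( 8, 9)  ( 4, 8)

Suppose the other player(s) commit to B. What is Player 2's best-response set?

BR_2 = {Q}

u_2(P vs B) = 8
u_2(Q vs B) = 9
u_2(R vs B) = 8
max payoff 9 at {Q}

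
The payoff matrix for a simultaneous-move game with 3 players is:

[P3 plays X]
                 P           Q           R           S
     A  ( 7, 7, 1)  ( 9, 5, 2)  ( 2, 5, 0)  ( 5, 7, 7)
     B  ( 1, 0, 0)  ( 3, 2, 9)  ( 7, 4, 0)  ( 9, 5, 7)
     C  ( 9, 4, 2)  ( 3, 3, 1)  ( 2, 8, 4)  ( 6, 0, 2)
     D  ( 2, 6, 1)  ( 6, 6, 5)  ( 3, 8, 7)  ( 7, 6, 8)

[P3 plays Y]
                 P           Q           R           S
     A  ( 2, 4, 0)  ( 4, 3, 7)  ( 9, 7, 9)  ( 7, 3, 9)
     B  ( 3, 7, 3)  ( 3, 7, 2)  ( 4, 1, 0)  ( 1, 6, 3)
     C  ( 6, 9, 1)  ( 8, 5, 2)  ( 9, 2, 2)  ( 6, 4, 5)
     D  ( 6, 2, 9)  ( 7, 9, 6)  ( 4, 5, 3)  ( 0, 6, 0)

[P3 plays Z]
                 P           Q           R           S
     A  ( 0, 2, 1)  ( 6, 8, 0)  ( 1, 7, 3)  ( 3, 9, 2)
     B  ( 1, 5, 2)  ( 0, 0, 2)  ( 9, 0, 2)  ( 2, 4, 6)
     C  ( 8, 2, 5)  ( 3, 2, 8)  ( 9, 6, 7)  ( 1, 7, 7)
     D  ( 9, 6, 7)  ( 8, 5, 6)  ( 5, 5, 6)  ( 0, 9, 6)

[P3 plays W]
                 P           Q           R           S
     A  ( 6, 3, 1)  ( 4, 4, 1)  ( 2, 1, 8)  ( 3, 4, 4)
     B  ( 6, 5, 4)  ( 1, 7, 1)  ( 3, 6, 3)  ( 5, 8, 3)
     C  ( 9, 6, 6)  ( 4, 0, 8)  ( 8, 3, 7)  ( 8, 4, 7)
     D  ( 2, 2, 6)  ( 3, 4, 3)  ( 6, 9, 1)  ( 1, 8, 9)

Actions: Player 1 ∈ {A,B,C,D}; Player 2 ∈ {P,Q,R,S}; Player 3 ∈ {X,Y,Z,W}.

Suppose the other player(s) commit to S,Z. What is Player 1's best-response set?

BR_1 = {A}

u_1(A vs S,Z) = 3
u_1(B vs S,Z) = 2
u_1(C vs S,Z) = 1
u_1(D vs S,Z) = 0
max payoff 3 at {A}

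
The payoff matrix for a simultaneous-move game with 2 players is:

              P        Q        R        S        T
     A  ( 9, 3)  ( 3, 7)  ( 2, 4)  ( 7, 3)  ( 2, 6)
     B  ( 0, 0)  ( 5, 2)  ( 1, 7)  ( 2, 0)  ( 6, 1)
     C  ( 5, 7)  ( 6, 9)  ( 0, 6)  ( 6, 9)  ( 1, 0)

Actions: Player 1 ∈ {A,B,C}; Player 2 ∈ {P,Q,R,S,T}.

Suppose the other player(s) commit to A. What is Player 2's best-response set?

u_2(P vs A) = 3
u_2(Q vs A) = 7
u_2(R vs A) = 4
u_2(S vs A) = 3
u_2(T vs A) = 6
max payoff 7 at {Q}

argmax u_2 = {Q}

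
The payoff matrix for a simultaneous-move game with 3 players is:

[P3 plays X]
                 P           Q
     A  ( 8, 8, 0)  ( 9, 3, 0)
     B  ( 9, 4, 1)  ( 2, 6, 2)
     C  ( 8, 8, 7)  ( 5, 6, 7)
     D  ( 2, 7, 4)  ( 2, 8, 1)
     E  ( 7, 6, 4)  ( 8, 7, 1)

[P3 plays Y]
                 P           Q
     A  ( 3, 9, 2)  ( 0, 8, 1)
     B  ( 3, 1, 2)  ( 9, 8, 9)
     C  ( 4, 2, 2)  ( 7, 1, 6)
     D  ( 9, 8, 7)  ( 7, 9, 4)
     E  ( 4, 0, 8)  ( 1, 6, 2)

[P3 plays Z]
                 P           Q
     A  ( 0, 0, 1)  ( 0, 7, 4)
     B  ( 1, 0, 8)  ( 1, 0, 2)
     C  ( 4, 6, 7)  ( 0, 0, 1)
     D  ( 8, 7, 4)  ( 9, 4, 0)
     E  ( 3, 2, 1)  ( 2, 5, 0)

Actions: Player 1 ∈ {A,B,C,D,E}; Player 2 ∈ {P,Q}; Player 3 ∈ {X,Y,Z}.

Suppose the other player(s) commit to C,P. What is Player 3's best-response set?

u_3(X vs C,P) = 7
u_3(Y vs C,P) = 2
u_3(Z vs C,P) = 7
max payoff 7 at {X,Z}

argmax u_3 = {X,Z}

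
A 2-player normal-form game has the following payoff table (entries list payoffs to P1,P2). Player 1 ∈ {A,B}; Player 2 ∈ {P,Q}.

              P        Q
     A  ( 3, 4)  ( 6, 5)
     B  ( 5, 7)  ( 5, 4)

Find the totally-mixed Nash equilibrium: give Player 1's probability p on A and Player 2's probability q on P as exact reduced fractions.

(p,q) = (3/4, 1/3)

P1 indiff ⇒ q·3+(1-q)·6 = q·5+(1-q)·5 ⇒ q(-2) = (1-q)(-1) ⇒ q = 1/3
P2 indiff ⇒ p·4+(1-p)·7 = p·5+(1-p)·4 ⇒ p(-1) = (1-p)(-3) ⇒ p = 3/4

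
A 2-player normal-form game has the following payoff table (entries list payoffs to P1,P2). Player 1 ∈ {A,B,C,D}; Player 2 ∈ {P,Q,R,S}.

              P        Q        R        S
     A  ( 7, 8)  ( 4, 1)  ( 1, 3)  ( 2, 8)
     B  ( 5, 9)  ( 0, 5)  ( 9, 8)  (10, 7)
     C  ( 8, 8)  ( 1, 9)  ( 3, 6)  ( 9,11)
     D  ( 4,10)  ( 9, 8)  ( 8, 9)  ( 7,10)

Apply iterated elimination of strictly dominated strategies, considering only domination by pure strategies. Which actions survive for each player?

Survivors P1:{B,C} P2:{P,S}

P2 drop Q (S beats it: A:8>1 B:7>5 C:11>9 D:10>8)
P1 drop A (C beats it: P:8>7 R:3>1 S:9>2)
P1 drop D (B beats it: P:5>4 R:9>8 S:10>7)
P2 drop R (P beats it: B:9>8 C:8>6)
P1→{B,C} P2→{P,S}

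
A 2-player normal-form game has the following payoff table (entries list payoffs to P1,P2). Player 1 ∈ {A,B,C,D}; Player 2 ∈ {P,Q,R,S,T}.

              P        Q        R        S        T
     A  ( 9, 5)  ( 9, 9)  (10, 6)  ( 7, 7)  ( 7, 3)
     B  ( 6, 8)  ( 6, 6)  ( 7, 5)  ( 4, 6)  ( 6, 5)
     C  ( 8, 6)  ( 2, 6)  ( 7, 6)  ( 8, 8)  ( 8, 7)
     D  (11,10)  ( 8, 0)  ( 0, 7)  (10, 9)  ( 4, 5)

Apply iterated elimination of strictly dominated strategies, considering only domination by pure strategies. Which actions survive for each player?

Remaining: P1:{A,D} P2:{P,Q,S}

P1 drop B (A beats it: P:9>6 Q:9>6 R:10>7 S:7>4 T:7>6)
P2 drop R (S beats it: A:7>6 C:8>6 D:9>7)
P2 drop T (S beats it: A:7>3 C:8>7 D:9>5)
P1 drop C (D beats it: P:11>8 Q:8>2 S:10>8)
P1→{A,D} P2→{P,Q,S}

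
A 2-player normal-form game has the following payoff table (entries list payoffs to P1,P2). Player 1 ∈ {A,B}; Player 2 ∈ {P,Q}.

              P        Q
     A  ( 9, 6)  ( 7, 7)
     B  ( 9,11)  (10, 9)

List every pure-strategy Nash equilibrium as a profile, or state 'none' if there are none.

Nash profiles: (B,P)

(A,P): not NE [P2→Q gives 7>6]
(A,Q): not NE [P1→B gives 10>7]
(B,P): NE
(B,Q): not NE [P2→P gives 11>9]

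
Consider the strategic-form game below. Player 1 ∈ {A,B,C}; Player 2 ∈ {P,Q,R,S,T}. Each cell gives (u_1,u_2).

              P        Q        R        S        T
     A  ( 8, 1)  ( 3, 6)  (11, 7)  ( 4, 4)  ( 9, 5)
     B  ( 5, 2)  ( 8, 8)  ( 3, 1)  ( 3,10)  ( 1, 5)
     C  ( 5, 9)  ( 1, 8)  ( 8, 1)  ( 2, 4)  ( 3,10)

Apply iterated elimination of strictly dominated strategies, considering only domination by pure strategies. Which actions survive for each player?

Survivors P1:{A,B} P2:{Q,R,S}

P1 drop C (A beats it: P:8>5 Q:3>1 R:11>8 S:4>2 T:9>3)
P2 drop P (Q beats it: A:6>1 B:8>2)
P2 drop T (Q beats it: A:6>5 B:8>5)
P1→{A,B} P2→{Q,R,S}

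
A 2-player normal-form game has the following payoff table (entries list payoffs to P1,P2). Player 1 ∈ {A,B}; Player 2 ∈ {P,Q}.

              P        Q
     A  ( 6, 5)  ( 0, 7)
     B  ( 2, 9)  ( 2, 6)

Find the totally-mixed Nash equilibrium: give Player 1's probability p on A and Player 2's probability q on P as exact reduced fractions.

P1 indiff ⇒ q·6+(1-q)·0 = q·2+(1-q)·2 ⇒ q(4) = (1-q)(2) ⇒ q = 1/3
P2 indiff ⇒ p·5+(1-p)·9 = p·7+(1-p)·6 ⇒ p(-2) = (1-p)(-3) ⇒ p = 3/5

(p,q) = (3/5, 1/3)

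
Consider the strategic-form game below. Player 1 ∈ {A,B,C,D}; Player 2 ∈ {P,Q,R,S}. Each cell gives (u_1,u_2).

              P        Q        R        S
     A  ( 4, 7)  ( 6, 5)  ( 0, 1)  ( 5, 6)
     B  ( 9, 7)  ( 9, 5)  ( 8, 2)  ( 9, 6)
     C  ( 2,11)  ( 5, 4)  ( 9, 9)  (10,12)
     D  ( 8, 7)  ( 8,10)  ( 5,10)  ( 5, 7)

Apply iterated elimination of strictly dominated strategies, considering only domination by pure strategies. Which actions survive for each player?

P1 drop A (B beats it: P:9>4 Q:9>6 R:8>0 S:9>5)
P1 drop D (B beats it: P:9>8 Q:9>8 R:8>5 S:9>5)
P2 drop Q (P beats it: B:7>5 C:11>4)
P2 drop R (P beats it: B:7>2 C:11>9)
P1→{B,C} P2→{P,S}

Remaining: P1:{B,C} P2:{P,S}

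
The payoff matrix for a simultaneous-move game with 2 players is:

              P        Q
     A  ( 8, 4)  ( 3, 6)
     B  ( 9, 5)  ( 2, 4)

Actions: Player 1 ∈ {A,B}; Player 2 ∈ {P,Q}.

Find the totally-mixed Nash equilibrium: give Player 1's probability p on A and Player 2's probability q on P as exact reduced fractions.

P1 indiff ⇒ q·8+(1-q)·3 = q·9+(1-q)·2 ⇒ q(-1) = (1-q)(-1) ⇒ q = 1/2
P2 indiff ⇒ p·4+(1-p)·5 = p·6+(1-p)·4 ⇒ p(-2) = (1-p)(-1) ⇒ p = 1/3

P1 mixes 1/3 on A; P2 mixes 1/2 on P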